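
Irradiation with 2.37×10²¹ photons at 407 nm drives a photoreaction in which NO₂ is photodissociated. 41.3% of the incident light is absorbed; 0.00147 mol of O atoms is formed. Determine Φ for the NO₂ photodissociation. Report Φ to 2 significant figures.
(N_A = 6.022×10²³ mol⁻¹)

Φ = 0.90

Moles of photons: 2.37×10²¹ / 6.022×10²³ = 0.003936 mol.
Photons absorbed: 0.413 × 0.003936 = 0.001626 mol.
Φ = 0.00147 mol / 0.001626 mol photons = 0.90.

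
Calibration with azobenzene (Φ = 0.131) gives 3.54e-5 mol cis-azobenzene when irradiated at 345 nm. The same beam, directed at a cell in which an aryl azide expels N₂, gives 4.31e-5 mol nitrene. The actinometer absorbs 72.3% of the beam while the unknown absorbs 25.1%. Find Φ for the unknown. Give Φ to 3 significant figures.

Φ = 0.459

Photons absorbed by the actinometer: 3.54e-5 / 0.131 = 2.702e-4 mol.
Incident flux: 2.702e-4 / 0.723 = 3.737e-4 einstein.
Absorbed by unknown: 0.251 × 3.737e-4 = 9.380e-5 mol.
Φ(unknown) = 4.31e-5 / 9.380e-5 = 0.459.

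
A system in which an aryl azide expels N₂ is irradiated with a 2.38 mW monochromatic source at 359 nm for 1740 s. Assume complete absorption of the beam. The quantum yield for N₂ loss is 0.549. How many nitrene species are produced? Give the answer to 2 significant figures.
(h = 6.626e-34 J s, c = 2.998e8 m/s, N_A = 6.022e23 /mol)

4.1e18 species

Photon energy at 359 nm: hc/λ = (6.626e-34)(2.998e8)/(359e-9) = 5.533e-19 J.
Energy delivered: (2.38 mW)(1740 s) = 4.141 J.
Photons incident: 4.141 / 5.533e-19 = 7.484e18, i.e. 7.484e18/6.022e23 = 1.243e-5 mol.
Product: Φ × n_abs = 0.549 × 1.243e-5 = 6.824e-6 mol.
As a count: 6.824e-6 × 6.022e23 = 4.1e18.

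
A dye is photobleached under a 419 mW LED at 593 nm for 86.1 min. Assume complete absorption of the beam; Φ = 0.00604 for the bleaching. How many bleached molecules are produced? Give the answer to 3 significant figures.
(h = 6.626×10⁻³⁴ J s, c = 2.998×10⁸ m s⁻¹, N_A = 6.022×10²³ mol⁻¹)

Photon energy at 593 nm: hc/λ = (6.626×10⁻³⁴)(2.998×10⁸)/(593×10⁻⁹) = 3.350×10⁻¹⁹ J.
Energy delivered: (419 mW)(5166 s) = 2165 J.
Photons incident: 2165 / 3.350×10⁻¹⁹ = 6.463×10²¹, i.e. 6.463×10²¹/6.022×10²³ = 0.01073 mol.
Product: Φ × n_abs = 0.00604 × 0.01073 = 6.481×10⁻⁵ mol.
As a count: 6.481×10⁻⁵ × 6.022×10²³ = 3.90×10¹⁹.

3.90×10¹⁹ bleached molecules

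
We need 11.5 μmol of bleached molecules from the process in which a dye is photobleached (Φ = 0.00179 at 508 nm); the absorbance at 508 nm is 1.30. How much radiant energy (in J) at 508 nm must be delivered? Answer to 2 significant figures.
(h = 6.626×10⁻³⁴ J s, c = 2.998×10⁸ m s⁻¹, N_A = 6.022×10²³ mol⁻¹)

1600 J

Product: 11.5 μmol = 1.15×10⁻⁵ mol.
Photons that must be absorbed: 1.15×10⁻⁵ / 0.00179 = 0.006425 mol.
Fraction absorbed: 1 − 10^(−1.30) = 0.9499.
Incident photons needed: 0.006425 / 0.9499 = 0.006764 mol.
Photon energy: hc/λ = 3.910×10⁻¹⁹ J; per mole, 2.355×10⁵ J mol⁻¹.
Energy required: 0.006764 × 2.355×10⁵ = 1600 J.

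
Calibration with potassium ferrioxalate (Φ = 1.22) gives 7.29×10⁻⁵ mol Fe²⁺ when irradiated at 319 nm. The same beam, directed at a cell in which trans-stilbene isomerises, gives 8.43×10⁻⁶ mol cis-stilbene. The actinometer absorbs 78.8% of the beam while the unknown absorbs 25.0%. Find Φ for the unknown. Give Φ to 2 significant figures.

Photons absorbed by the actinometer: 7.29×10⁻⁵ / 1.22 = 5.975×10⁻⁵ mol.
Incident flux: 5.975×10⁻⁵ / 0.788 = 7.582×10⁻⁵ einstein.
Absorbed by unknown: 0.250 × 7.582×10⁻⁵ = 1.896×10⁻⁵ mol.
Φ(unknown) = 8.43×10⁻⁶ / 1.896×10⁻⁵ = 0.44.

Φ = 0.44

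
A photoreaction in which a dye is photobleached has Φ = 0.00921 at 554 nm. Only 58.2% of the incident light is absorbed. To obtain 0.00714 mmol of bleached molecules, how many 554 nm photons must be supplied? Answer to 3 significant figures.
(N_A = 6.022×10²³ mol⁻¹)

Product: 0.00714 mmol = 7.14×10⁻⁶ mol.
Photons that must be absorbed: 7.14×10⁻⁶ / 0.00921 = 7.752×10⁻⁴ mol.
Incident photons needed: 7.752×10⁻⁴ / 0.582 = 0.001332 mol.
Photon count: 0.001332 × 6.022×10²³ = 8.02×10²⁰.

8.02×10²⁰ photons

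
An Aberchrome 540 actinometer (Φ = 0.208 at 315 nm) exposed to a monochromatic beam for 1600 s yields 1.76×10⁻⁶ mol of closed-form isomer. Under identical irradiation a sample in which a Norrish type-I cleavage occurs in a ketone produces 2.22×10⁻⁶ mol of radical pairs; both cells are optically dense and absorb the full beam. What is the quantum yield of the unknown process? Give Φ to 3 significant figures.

Photons absorbed by the actinometer: 1.76×10⁻⁶ / 0.208 = 8.462×10⁻⁶ mol.
Φ(unknown) = 2.22×10⁻⁶ / 8.462×10⁻⁶ = 0.262.

Φ = 0.262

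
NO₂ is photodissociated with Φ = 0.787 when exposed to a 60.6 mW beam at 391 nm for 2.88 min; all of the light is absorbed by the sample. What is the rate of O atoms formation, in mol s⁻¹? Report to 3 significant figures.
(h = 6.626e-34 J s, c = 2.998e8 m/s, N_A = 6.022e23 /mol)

Photon energy at 391 nm: hc/λ = (6.626e-34)(2.998e8)/(391e-9) = 5.080e-19 J.
Energy delivered: (60.6 mW)(172.8 s) = 10.47 J.
Photons incident: 10.47 / 5.080e-19 = 2.061e19, i.e. 2.061e19/6.022e23 = 3.422e-5 mol.
Product formed: 0.787 × 3.422e-5 = 2.693e-5 mol.
Rate: 2.693e-5 / 172.8 s = 1.56e-7 mol s⁻¹.

1.56e-7 mol s⁻¹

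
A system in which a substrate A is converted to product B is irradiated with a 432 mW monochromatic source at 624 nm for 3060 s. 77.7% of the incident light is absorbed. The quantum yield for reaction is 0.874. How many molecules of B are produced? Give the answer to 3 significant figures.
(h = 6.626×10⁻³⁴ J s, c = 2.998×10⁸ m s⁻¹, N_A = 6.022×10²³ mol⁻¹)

2.82×10²¹ molecules

Photon energy at 624 nm: hc/λ = (6.626×10⁻³⁴)(2.998×10⁸)/(624×10⁻⁹) = 3.183×10⁻¹⁹ J.
Energy delivered: (432 mW)(3060 s) = 1322 J.
Photons incident: 1322 / 3.183×10⁻¹⁹ = 4.153×10²¹, i.e. 4.153×10²¹/6.022×10²³ = 0.006896 mol.
Photons absorbed: 0.777 × 0.006896 = 0.005358 mol.
Product: Φ × n_abs = 0.874 × 0.005358 = 0.004683 mol.
As a count: 0.004683 × 6.022×10²³ = 2.82×10²¹.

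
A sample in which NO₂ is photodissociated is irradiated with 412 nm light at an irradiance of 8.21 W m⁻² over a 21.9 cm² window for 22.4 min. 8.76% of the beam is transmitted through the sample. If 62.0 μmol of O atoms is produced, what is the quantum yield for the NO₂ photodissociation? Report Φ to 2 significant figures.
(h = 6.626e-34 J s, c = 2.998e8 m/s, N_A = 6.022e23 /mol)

Product: 62.0 μmol = 6.20e-5 mol.
Photon energy at 412 nm: hc/λ = (6.626e-34)(2.998e8)/(412e-9) = 4.822e-19 J.
Energy delivered: (8.21 W m⁻²)(21.9e-4 m²)(1344 s) = 24.16 J.
Photons incident: 24.16 / 4.822e-19 = 5.010e19, i.e. 5.010e19/6.022e23 = 8.319e-5 mol.
Fraction absorbed: 1 − 8.76/100 = 0.9124.
Photons absorbed: 0.9124 × 8.319e-5 = 7.590e-5 mol.
Φ = 6.20e-5 mol / 7.590e-5 mol photons = 0.82.

Φ = 0.82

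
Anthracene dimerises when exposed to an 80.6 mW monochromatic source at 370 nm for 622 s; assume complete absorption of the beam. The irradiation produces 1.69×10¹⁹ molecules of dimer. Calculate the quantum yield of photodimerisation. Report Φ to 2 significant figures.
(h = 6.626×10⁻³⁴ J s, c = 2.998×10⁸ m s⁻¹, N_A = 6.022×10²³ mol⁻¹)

Φ = 0.18

Product: 1.69×10¹⁹ / 6.022×10²³ = 2.806×10⁻⁵ mol.
Photon energy at 370 nm: hc/λ = (6.626×10⁻³⁴)(2.998×10⁸)/(370×10⁻⁹) = 5.369×10⁻¹⁹ J.
Energy delivered: (80.6 mW)(622 s) = 50.13 J.
Photons incident: 50.13 / 5.369×10⁻¹⁹ = 9.337×10¹⁹, i.e. 9.337×10¹⁹/6.022×10²³ = 1.550×10⁻⁴ mol.
Φ = 2.806×10⁻⁵ mol / 1.550×10⁻⁴ mol photons = 0.18.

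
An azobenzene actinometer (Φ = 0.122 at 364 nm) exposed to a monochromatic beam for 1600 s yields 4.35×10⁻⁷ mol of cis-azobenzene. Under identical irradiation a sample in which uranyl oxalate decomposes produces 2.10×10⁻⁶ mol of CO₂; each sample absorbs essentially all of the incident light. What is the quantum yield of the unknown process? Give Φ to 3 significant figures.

Φ = 0.589

Photons absorbed by the actinometer: 4.35×10⁻⁷ / 0.122 = 3.566×10⁻⁶ mol.
Φ(unknown) = 2.10×10⁻⁶ / 3.566×10⁻⁶ = 0.589.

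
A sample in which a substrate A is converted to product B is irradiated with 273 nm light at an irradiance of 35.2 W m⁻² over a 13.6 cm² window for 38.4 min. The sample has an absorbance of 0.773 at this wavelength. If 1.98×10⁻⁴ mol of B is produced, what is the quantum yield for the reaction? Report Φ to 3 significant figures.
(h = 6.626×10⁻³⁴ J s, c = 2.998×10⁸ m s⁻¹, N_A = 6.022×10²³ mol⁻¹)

Φ = 0.946

Photon energy at 273 nm: hc/λ = (6.626×10⁻³⁴)(2.998×10⁸)/(273×10⁻⁹) = 7.276×10⁻¹⁹ J.
Energy delivered: (35.2 W m⁻²)(13.6×10⁻⁴ m²)(2304 s) = 110.3 J.
Photons incident: 110.3 / 7.276×10⁻¹⁹ = 1.516×10²⁰, i.e. 1.516×10²⁰/6.022×10²³ = 2.517×10⁻⁴ mol.
Fraction absorbed: 1 − 10^(−0.773) = 0.8313.
Photons absorbed: 0.8313 × 2.517×10⁻⁴ = 2.092×10⁻⁴ mol.
Φ = 1.98×10⁻⁴ mol / 2.092×10⁻⁴ mol photons = 0.946.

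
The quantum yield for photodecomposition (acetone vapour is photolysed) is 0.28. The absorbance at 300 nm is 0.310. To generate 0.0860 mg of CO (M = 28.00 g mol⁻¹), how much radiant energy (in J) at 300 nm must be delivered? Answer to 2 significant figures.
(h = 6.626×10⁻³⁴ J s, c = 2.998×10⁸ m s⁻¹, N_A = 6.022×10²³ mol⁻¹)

8.6 J

Product: 0.0860 mg / 28.00 g mol⁻¹ = 3.071×10⁻⁶ mol.
Photons that must be absorbed: 3.071×10⁻⁶ / 0.28 = 1.097×10⁻⁵ mol.
Fraction absorbed: 1 − 10^(−0.310) = 0.5102.
Incident photons needed: 1.097×10⁻⁵ / 0.5102 = 2.150×10⁻⁵ mol.
Photon energy: hc/λ = 6.622×10⁻¹⁹ J; per mole, 3.988×10⁵ J mol⁻¹.
Energy required: 2.150×10⁻⁵ × 3.988×10⁵ = 8.6 J.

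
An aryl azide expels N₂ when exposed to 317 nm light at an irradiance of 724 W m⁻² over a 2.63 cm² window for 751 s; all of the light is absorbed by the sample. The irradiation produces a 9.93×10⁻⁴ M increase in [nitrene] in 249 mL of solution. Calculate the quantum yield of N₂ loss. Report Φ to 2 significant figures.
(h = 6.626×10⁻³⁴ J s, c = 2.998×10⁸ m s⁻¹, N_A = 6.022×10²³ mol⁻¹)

Φ = 0.65

Product: (9.93×10⁻⁴ M)(0.249 L) = 2.473×10⁻⁴ mol.
Photon energy at 317 nm: hc/λ = (6.626×10⁻³⁴)(2.998×10⁸)/(317×10⁻⁹) = 6.266×10⁻¹⁹ J.
Energy delivered: (724 W m⁻²)(2.63×10⁻⁴ m²)(751 s) = 143.0 J.
Photons incident: 143.0 / 6.266×10⁻¹⁹ = 2.282×10²⁰, i.e. 2.282×10²⁰/6.022×10²³ = 3.789×10⁻⁴ mol.
Φ = 2.473×10⁻⁴ mol / 3.789×10⁻⁴ mol photons = 0.65.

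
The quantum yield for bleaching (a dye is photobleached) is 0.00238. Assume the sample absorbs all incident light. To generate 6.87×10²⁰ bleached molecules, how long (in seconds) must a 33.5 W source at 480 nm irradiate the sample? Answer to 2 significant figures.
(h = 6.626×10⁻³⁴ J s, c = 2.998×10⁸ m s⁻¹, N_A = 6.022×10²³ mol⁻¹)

t ≈ 3600 s

Product: 6.87×10²⁰ / 6.022×10²³ = 0.001141 mol.
Photons that must be absorbed: 0.001141 / 0.00238 = 0.4794 mol.
Photon energy: hc/λ = 4.138×10⁻¹⁹ J; per mole, 2.492×10⁵ J mol⁻¹.
Energy required: 0.4794 × 2.492×10⁵ = 1.195×10⁵ J.
Time: 1.195×10⁵ J / 33.5 W = 3600 s.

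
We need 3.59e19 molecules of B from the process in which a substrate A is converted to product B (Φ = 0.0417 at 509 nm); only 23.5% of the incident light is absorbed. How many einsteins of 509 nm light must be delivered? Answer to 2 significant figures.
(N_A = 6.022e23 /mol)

Product: 3.59e19 / 6.022e23 = 5.961e-5 mol.
Photons that must be absorbed: 5.961e-5 / 0.0417 = 0.001429 mol.
Incident photons needed: 0.001429 / 0.235 = 0.006081 mol.

0.0061 einstein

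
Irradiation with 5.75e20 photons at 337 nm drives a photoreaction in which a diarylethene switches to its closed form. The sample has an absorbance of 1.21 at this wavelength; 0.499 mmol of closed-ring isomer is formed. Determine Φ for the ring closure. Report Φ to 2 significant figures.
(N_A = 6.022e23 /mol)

Φ = 0.56

Product: 0.499 mmol = 4.99e-4 mol.
Moles of photons: 5.75e20 / 6.022e23 = 9.548e-4 mol.
Fraction absorbed: 1 − 10^(−1.21) = 0.9383.
Photons absorbed: 0.9383 × 9.548e-4 = 8.959e-4 mol.
Φ = 4.99e-4 mol / 8.959e-4 mol photons = 0.56.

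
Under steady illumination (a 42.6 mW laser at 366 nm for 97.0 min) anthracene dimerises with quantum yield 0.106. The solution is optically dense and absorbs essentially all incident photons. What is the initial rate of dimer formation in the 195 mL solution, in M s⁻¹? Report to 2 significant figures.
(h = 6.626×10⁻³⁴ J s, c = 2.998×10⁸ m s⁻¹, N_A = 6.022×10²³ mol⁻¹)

Photon energy at 366 nm: hc/λ = (6.626×10⁻³⁴)(2.998×10⁸)/(366×10⁻⁹) = 5.428×10⁻¹⁹ J.
Energy delivered: (42.6 mW)(5820 s) = 247.9 J.
Photons incident: 247.9 / 5.428×10⁻¹⁹ = 4.567×10²⁰, i.e. 4.567×10²⁰/6.022×10²³ = 7.584×10⁻⁴ mol.
Product formed: 0.106 × 7.584×10⁻⁴ = 8.039×10⁻⁵ mol.
Rate: 8.039×10⁻⁵ mol / (5820 s × 0.195 L) = 7.1×10⁻⁸ M s⁻¹.

7.1×10⁻⁸ M s⁻¹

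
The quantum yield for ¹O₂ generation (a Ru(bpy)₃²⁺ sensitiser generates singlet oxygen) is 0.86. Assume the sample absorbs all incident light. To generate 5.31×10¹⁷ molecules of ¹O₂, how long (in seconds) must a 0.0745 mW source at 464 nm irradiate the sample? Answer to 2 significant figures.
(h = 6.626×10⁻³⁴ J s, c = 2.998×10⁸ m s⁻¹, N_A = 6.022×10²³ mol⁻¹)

Product: 5.31×10¹⁷ / 6.022×10²³ = 8.818×10⁻⁷ mol.
Photons that must be absorbed: 8.818×10⁻⁷ / 0.86 = 1.025×10⁻⁶ mol.
Photon energy: hc/λ = 4.281×10⁻¹⁹ J; per mole, 2.578×10⁵ J mol⁻¹.
Energy required: 1.025×10⁻⁶ × 2.578×10⁵ = 0.2642 J.
Time: 0.2642 J / 7.45e-05 W = 3500 s.

t ≈ 3500 s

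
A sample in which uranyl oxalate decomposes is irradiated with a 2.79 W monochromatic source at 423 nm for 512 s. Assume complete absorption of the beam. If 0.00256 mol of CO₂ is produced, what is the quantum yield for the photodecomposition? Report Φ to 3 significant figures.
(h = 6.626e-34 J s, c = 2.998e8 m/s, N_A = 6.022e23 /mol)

Photon energy at 423 nm: hc/λ = (6.626e-34)(2.998e8)/(423e-9) = 4.696e-19 J.
Energy delivered: (2.79 W)(512 s) = 1428 J.
Photons incident: 1428 / 4.696e-19 = 3.041e21, i.e. 3.041e21/6.022e23 = 0.005050 mol.
Φ = 0.00256 mol / 0.005050 mol photons = 0.507.

Φ = 0.507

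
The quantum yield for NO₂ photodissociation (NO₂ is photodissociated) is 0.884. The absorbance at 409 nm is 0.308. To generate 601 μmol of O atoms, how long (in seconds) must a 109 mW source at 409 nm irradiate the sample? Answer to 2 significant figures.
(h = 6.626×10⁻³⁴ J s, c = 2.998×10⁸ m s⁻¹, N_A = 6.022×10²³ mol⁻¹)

t ≈ 3600 s

Product: 601 μmol = 6.01×10⁻⁴ mol.
Photons that must be absorbed: 6.01×10⁻⁴ / 0.884 = 6.799×10⁻⁴ mol.
Fraction absorbed: 1 − 10^(−0.308) = 0.5080.
Incident photons needed: 6.799×10⁻⁴ / 0.5080 = 0.001338 mol.
Photon energy: hc/λ = 4.857×10⁻¹⁹ J; per mole, 2.925×10⁵ J mol⁻¹.
Energy required: 0.001338 × 2.925×10⁵ = 391.4 J.
Time: 391.4 J / 0.109 W = 3600 s.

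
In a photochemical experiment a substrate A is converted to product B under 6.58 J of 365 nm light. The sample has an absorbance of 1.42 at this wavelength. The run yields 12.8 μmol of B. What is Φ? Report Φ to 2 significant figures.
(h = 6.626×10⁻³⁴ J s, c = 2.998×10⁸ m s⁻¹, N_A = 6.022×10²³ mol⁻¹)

Φ = 0.66

Product: 12.8 μmol = 1.28×10⁻⁵ mol.
Photon energy at 365 nm: hc/λ = (6.626×10⁻³⁴)(2.998×10⁸)/(365×10⁻⁹) = 5.442×10⁻¹⁹ J.
Photons incident: 6.58 / 5.442×10⁻¹⁹ = 1.209×10¹⁹, i.e. 1.209×10¹⁹/6.022×10²³ = 2.008×10⁻⁵ mol.
Fraction absorbed: 1 − 10^(−1.42) = 0.9620.
Photons absorbed: 0.9620 × 2.008×10⁻⁵ = 1.932×10⁻⁵ mol.
Φ = 1.28×10⁻⁵ mol / 1.932×10⁻⁵ mol photons = 0.66.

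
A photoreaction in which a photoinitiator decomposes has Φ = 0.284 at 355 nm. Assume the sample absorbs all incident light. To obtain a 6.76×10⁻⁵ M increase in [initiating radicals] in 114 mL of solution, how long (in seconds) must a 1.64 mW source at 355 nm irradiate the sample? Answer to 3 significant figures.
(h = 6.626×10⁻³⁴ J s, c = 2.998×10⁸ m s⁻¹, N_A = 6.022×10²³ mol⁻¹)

Product: (6.76×10⁻⁵ M)(0.114 L) = 7.706×10⁻⁶ mol.
Photons that must be absorbed: 7.706×10⁻⁶ / 0.284 = 2.713×10⁻⁵ mol.
Photon energy: hc/λ = 5.596×10⁻¹⁹ J; per mole, 3.370×10⁵ J mol⁻¹.
Energy required: 2.713×10⁻⁵ × 3.370×10⁵ = 9.143 J.
Time: 9.143 J / 0.00164 W = 5580 s.

t ≈ 5580 s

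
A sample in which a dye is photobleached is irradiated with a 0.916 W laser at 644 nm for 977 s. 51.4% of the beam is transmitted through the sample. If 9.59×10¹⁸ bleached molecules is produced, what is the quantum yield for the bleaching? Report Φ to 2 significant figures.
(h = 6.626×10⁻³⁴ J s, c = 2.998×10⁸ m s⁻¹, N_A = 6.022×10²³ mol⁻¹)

Φ = 0.0068

Product: 9.59×10¹⁸ / 6.022×10²³ = 1.592×10⁻⁵ mol.
Photon energy at 644 nm: hc/λ = (6.626×10⁻³⁴)(2.998×10⁸)/(644×10⁻⁹) = 3.085×10⁻¹⁹ J.
Energy delivered: (0.916 W)(977 s) = 894.9 J.
Photons incident: 894.9 / 3.085×10⁻¹⁹ = 2.901×10²¹, i.e. 2.901×10²¹/6.022×10²³ = 0.004817 mol.
Fraction absorbed: 1 − 51.4/100 = 0.4860.
Photons absorbed: 0.4860 × 0.004817 = 0.002341 mol.
Φ = 1.592×10⁻⁵ mol / 0.002341 mol photons = 0.0068.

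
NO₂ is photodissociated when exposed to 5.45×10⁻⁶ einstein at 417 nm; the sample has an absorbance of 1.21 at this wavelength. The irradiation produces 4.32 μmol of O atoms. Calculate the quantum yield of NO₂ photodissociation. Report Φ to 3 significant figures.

Product: 4.32 μmol = 4.32×10⁻⁶ mol.
Fraction absorbed: 1 − 10^(−1.21) = 0.9383.
Photons absorbed: 0.9383 × 5.45×10⁻⁶ = 5.114×10⁻⁶ mol.
Φ = 4.32×10⁻⁶ mol / 5.114×10⁻⁶ mol photons = 0.845.

Φ = 0.845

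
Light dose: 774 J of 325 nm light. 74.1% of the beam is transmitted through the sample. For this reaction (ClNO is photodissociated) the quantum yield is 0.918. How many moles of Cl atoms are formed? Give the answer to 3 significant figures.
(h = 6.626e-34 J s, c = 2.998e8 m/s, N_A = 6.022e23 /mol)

5.00e-4 mol

Photon energy at 325 nm: hc/λ = (6.626e-34)(2.998e8)/(325e-9) = 6.112e-19 J.
Photons incident: 774 / 6.112e-19 = 1.266e21, i.e. 1.266e21/6.022e23 = 0.002102 mol.
Fraction absorbed: 1 − 74.1/100 = 0.2590.
Photons absorbed: 0.2590 × 0.002102 = 5.444e-4 mol.
Product: Φ × n_abs = 0.918 × 5.444e-4 = 4.998e-4 mol.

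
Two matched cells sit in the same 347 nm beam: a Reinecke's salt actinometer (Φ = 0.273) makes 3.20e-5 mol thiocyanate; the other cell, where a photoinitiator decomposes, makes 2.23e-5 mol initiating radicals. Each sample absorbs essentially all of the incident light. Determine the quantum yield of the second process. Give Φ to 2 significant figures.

Photons absorbed by the actinometer: 3.20e-5 / 0.273 = 1.172e-4 mol.
Φ(unknown) = 2.23e-5 / 1.172e-4 = 0.19.

Φ = 0.19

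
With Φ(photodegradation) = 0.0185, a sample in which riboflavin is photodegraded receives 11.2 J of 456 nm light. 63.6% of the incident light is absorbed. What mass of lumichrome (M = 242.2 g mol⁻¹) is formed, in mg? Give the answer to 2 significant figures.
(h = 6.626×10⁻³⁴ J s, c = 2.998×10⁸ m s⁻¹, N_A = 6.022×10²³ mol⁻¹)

0.12 mg

Photon energy at 456 nm: hc/λ = (6.626×10⁻³⁴)(2.998×10⁸)/(456×10⁻⁹) = 4.356×10⁻¹⁹ J.
Photons incident: 11.2 / 4.356×10⁻¹⁹ = 2.571×10¹⁹, i.e. 2.571×10¹⁹/6.022×10²³ = 4.269×10⁻⁵ mol.
Photons absorbed: 0.636 × 4.269×10⁻⁵ = 2.715×10⁻⁵ mol.
Product: Φ × n_abs = 0.0185 × 2.715×10⁻⁵ = 5.023×10⁻⁷ mol.
Mass: 5.023×10⁻⁷ × 242.2 = 1.217×10⁻⁴ g = 0.12 mg.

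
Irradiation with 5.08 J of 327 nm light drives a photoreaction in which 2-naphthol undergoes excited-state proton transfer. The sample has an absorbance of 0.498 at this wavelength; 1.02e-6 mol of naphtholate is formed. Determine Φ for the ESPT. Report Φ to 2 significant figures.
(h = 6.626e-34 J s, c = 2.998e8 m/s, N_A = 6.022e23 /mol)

Φ = 0.11

Photon energy at 327 nm: hc/λ = (6.626e-34)(2.998e8)/(327e-9) = 6.075e-19 J.
Photons incident: 5.08 / 6.075e-19 = 8.362e18, i.e. 8.362e18/6.022e23 = 1.389e-5 mol.
Fraction absorbed: 1 − 10^(−0.498) = 0.6823.
Photons absorbed: 0.6823 × 1.389e-5 = 9.477e-6 mol.
Φ = 1.02e-6 mol / 9.477e-6 mol photons = 0.11.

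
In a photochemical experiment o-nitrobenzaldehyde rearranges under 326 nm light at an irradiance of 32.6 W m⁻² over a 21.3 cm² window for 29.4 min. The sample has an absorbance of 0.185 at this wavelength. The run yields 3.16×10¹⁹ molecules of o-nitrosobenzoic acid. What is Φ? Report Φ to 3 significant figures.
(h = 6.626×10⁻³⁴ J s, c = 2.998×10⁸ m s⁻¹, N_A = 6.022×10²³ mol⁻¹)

Φ = 0.453

Product: 3.16×10¹⁹ / 6.022×10²³ = 5.247×10⁻⁵ mol.
Photon energy at 326 nm: hc/λ = (6.626×10⁻³⁴)(2.998×10⁸)/(326×10⁻⁹) = 6.093×10⁻¹⁹ J.
Energy delivered: (32.6 W m⁻²)(21.3×10⁻⁴ m²)(1764 s) = 122.5 J.
Photons incident: 122.5 / 6.093×10⁻¹⁹ = 2.011×10²⁰, i.e. 2.011×10²⁰/6.022×10²³ = 3.339×10⁻⁴ mol.
Fraction absorbed: 1 − 10^(−0.185) = 0.3469.
Photons absorbed: 0.3469 × 3.339×10⁻⁴ = 1.158×10⁻⁴ mol.
Φ = 5.247×10⁻⁵ mol / 1.158×10⁻⁴ mol photons = 0.453.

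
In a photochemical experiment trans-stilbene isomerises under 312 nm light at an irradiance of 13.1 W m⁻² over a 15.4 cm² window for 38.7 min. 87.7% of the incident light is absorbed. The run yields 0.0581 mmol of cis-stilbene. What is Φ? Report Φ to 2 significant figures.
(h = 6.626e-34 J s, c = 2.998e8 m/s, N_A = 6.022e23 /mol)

Φ = 0.54

Product: 0.0581 mmol = 5.81e-5 mol.
Photon energy at 312 nm: hc/λ = (6.626e-34)(2.998e8)/(312e-9) = 6.367e-19 J.
Energy delivered: (13.1 W m⁻²)(15.4e-4 m²)(2322 s) = 46.84 J.
Photons incident: 46.84 / 6.367e-19 = 7.357e19, i.e. 7.357e19/6.022e23 = 1.222e-4 mol.
Photons absorbed: 0.877 × 1.222e-4 = 1.072e-4 mol.
Φ = 5.81e-5 mol / 1.072e-4 mol photons = 0.54.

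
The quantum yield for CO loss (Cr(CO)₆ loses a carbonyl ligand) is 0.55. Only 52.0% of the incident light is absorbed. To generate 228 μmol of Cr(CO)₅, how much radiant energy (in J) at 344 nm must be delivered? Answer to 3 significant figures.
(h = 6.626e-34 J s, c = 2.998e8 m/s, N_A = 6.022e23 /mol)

277 J

Product: 228 μmol = 2.28e-4 mol.
Photons that must be absorbed: 2.28e-4 / 0.55 = 4.145e-4 mol.
Incident photons needed: 4.145e-4 / 0.520 = 7.971e-4 mol.
Photon energy: hc/λ = 5.775e-19 J; per mole, 3.478e5 J mol⁻¹.
Energy required: 7.971e-4 × 3.478e5 = 277 J.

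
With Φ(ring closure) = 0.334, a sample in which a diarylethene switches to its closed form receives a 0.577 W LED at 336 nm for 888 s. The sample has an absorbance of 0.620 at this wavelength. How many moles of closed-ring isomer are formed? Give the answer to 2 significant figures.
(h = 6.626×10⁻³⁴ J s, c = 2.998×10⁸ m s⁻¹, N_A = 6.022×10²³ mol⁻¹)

Photon energy at 336 nm: hc/λ = (6.626×10⁻³⁴)(2.998×10⁸)/(336×10⁻⁹) = 5.912×10⁻¹⁹ J.
Energy delivered: (0.577 W)(888 s) = 512.4 J.
Photons incident: 512.4 / 5.912×10⁻¹⁹ = 8.667×10²⁰, i.e. 8.667×10²⁰/6.022×10²³ = 0.001439 mol.
Fraction absorbed: 1 − 10^(−0.620) = 0.7601.
Photons absorbed: 0.7601 × 0.001439 = 0.001094 mol.
Product: Φ × n_abs = 0.334 × 0.001094 = 3.654×10⁻⁴ mol.

3.7×10⁻⁴ mol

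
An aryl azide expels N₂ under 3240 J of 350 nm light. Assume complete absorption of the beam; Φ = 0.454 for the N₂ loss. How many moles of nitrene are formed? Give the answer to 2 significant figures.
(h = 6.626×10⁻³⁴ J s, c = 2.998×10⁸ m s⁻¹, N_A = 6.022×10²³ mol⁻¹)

Photon energy at 350 nm: hc/λ = (6.626×10⁻³⁴)(2.998×10⁸)/(350×10⁻⁹) = 5.676×10⁻¹⁹ J.
Photons incident: 3240 / 5.676×10⁻¹⁹ = 5.708×10²¹, i.e. 5.708×10²¹/6.022×10²³ = 0.009479 mol.
Product: Φ × n_abs = 0.454 × 0.009479 = 0.004303 mol.

0.0043 mol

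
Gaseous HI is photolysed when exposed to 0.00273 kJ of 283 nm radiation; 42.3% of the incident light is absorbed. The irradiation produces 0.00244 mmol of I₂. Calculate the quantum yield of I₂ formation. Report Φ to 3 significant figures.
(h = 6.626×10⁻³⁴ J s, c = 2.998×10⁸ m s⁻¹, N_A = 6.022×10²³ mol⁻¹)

Φ = 0.893

Product: 0.00244 mmol = 2.44×10⁻⁶ mol.
Photon energy at 283 nm: hc/λ = (6.626×10⁻³⁴)(2.998×10⁸)/(283×10⁻⁹) = 7.019×10⁻¹⁹ J.
Incident energy: 0.00273 kJ = 2.73 J.
Photons incident: 2.73 / 7.019×10⁻¹⁹ = 3.889×10¹⁸, i.e. 3.889×10¹⁸/6.022×10²³ = 6.458×10⁻⁶ mol.
Photons absorbed: 0.423 × 6.458×10⁻⁶ = 2.732×10⁻⁶ mol.
Φ = 2.44×10⁻⁶ mol / 2.732×10⁻⁶ mol photons = 0.893.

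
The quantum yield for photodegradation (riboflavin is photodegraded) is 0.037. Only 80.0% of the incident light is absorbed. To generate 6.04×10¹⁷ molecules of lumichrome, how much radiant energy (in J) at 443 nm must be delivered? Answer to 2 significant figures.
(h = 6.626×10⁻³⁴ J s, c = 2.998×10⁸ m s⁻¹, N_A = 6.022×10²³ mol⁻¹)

Product: 6.04×10¹⁷ / 6.022×10²³ = 1.003×10⁻⁶ mol.
Photons that must be absorbed: 1.003×10⁻⁶ / 0.037 = 2.711×10⁻⁵ mol.
Incident photons needed: 2.711×10⁻⁵ / 0.800 = 3.389×10⁻⁵ mol.
Photon energy: hc/λ = 4.484×10⁻¹⁹ J; per mole, 2.700×10⁵ J mol⁻¹.
Energy required: 3.389×10⁻⁵ × 2.700×10⁵ = 9.2 J.

9.2 J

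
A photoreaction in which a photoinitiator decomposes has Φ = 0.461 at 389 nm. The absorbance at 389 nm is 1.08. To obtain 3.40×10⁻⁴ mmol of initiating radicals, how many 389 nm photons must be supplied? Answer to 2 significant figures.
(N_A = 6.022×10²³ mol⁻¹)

Product: 3.40×10⁻⁴ mmol = 3.40×10⁻⁷ mol.
Photons that must be absorbed: 3.40×10⁻⁷ / 0.461 = 7.375×10⁻⁷ mol.
Fraction absorbed: 1 − 10^(−1.08) = 0.9168.
Incident photons needed: 7.375×10⁻⁷ / 0.9168 = 8.044×10⁻⁷ mol.
Photon count: 8.044×10⁻⁷ × 6.022×10²³ = 4.8×10¹⁷.

4.8×10¹⁷ photons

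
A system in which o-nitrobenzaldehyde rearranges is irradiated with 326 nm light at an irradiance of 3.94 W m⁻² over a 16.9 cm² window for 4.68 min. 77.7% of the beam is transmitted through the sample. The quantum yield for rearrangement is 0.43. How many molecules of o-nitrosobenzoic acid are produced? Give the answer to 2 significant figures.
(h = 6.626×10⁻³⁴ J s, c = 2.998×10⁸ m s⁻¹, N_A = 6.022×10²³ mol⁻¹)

Photon energy at 326 nm: hc/λ = (6.626×10⁻³⁴)(2.998×10⁸)/(326×10⁻⁹) = 6.093×10⁻¹⁹ J.
Energy delivered: (3.94 W m⁻²)(16.9×10⁻⁴ m²)(280.8 s) = 1.870 J.
Photons incident: 1.870 / 6.093×10⁻¹⁹ = 3.069×10¹⁸, i.e. 3.069×10¹⁸/6.022×10²³ = 5.096×10⁻⁶ mol.
Fraction absorbed: 1 − 77.7/100 = 0.2230.
Photons absorbed: 0.2230 × 5.096×10⁻⁶ = 1.136×10⁻⁶ mol.
Product: Φ × n_abs = 0.43 × 1.136×10⁻⁶ = 4.885×10⁻⁷ mol.
As a count: 4.885×10⁻⁷ × 6.022×10²³ = 2.9×10¹⁷.

2.9×10¹⁷ molecules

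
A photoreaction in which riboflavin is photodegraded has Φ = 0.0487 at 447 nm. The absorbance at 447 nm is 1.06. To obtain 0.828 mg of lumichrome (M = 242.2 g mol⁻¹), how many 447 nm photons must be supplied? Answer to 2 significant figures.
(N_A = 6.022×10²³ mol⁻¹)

Product: 0.828 mg / 242.2 g mol⁻¹ = 3.419×10⁻⁶ mol.
Photons that must be absorbed: 3.419×10⁻⁶ / 0.0487 = 7.021×10⁻⁵ mol.
Fraction absorbed: 1 − 10^(−1.06) = 0.9129.
Incident photons needed: 7.021×10⁻⁵ / 0.9129 = 7.691×10⁻⁵ mol.
Photon count: 7.691×10⁻⁵ × 6.022×10²³ = 4.6×10¹⁹.

4.6×10¹⁹ photons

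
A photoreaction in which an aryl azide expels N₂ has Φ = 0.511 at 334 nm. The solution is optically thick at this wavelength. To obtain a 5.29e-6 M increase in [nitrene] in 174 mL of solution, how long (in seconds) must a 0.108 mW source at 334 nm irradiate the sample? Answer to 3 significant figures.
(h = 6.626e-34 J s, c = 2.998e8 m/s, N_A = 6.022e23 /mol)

Product: (5.29e-6 M)(0.174 L) = 9.205e-7 mol.
Photons that must be absorbed: 9.205e-7 / 0.511 = 1.801e-6 mol.
Photon energy: hc/λ = 5.948e-19 J; per mole, 3.582e5 J mol⁻¹.
Energy required: 1.801e-6 × 3.582e5 = 0.6451 J.
Time: 0.6451 J / 0.000108 W = 5970 s.

t ≈ 5970 s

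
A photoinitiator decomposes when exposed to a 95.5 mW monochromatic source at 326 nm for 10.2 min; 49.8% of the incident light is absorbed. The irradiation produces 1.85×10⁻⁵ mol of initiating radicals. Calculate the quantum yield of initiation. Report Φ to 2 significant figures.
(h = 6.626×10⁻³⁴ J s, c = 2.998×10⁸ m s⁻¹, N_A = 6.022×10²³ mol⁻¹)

Φ = 0.23

Photon energy at 326 nm: hc/λ = (6.626×10⁻³⁴)(2.998×10⁸)/(326×10⁻⁹) = 6.093×10⁻¹⁹ J.
Energy delivered: (95.5 mW)(612 s) = 58.45 J.
Photons incident: 58.45 / 6.093×10⁻¹⁹ = 9.593×10¹⁹, i.e. 9.593×10¹⁹/6.022×10²³ = 1.593×10⁻⁴ mol.
Photons absorbed: 0.498 × 1.593×10⁻⁴ = 7.933×10⁻⁵ mol.
Φ = 1.85×10⁻⁵ mol / 7.933×10⁻⁵ mol photons = 0.23.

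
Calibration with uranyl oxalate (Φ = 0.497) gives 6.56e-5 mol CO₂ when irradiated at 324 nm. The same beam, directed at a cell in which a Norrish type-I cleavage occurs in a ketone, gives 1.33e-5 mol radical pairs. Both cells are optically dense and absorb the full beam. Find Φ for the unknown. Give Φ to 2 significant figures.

Φ = 0.10

Photons absorbed by the actinometer: 6.56e-5 / 0.497 = 1.320e-4 mol.
Φ(unknown) = 1.33e-5 / 1.320e-4 = 0.10.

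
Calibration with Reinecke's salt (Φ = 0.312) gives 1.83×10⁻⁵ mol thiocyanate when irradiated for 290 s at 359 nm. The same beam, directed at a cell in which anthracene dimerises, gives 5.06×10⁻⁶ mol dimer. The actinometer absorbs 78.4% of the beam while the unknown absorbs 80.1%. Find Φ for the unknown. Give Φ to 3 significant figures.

Photons absorbed by the actinometer: 1.83×10⁻⁵ / 0.312 = 5.865×10⁻⁵ mol.
Incident flux: 5.865×10⁻⁵ / 0.784 = 7.481×10⁻⁵ einstein.
Absorbed by unknown: 0.801 × 7.481×10⁻⁵ = 5.992×10⁻⁵ mol.
Φ(unknown) = 5.06×10⁻⁶ / 5.992×10⁻⁵ = 0.0844.

Φ = 0.0844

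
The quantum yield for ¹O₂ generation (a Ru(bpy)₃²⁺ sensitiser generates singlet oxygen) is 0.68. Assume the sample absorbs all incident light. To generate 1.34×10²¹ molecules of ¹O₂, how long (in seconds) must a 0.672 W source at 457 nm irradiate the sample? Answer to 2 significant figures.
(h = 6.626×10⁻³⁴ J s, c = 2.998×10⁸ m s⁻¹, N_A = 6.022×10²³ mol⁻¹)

Product: 1.34×10²¹ / 6.022×10²³ = 0.002225 mol.
Photons that must be absorbed: 0.002225 / 0.68 = 0.003272 mol.
Photon energy: hc/λ = 4.347×10⁻¹⁹ J; per mole, 2.618×10⁵ J mol⁻¹.
Energy required: 0.003272 × 2.618×10⁵ = 856.6 J.
Time: 856.6 J / 0.672 W = 1300 s.

t ≈ 1300 s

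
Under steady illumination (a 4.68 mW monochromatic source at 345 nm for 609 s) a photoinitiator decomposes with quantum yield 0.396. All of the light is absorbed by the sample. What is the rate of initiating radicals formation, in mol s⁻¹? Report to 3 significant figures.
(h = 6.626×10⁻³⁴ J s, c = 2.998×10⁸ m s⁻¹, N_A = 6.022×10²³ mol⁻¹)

5.34×10⁻⁹ mol s⁻¹

Photon energy at 345 nm: hc/λ = (6.626×10⁻³⁴)(2.998×10⁸)/(345×10⁻⁹) = 5.758×10⁻¹⁹ J.
Energy delivered: (4.68 mW)(609 s) = 2.850 J.
Photons incident: 2.850 / 5.758×10⁻¹⁹ = 4.950×10¹⁸, i.e. 4.950×10¹⁸/6.022×10²³ = 8.220×10⁻⁶ mol.
Product formed: 0.396 × 8.220×10⁻⁶ = 3.255×10⁻⁶ mol.
Rate: 3.255×10⁻⁶ / 609 s = 5.34×10⁻⁹ mol s⁻¹.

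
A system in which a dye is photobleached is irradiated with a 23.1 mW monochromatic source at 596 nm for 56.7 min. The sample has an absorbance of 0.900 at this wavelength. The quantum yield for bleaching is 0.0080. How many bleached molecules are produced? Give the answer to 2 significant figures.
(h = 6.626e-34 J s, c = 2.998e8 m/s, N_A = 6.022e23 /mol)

Photon energy at 596 nm: hc/λ = (6.626e-34)(2.998e8)/(596e-9) = 3.333e-19 J.
Energy delivered: (23.1 mW)(3402 s) = 78.59 J.
Photons incident: 78.59 / 3.333e-19 = 2.358e20, i.e. 2.358e20/6.022e23 = 3.916e-4 mol.
Fraction absorbed: 1 − 10^(−0.900) = 0.8741.
Photons absorbed: 0.8741 × 3.916e-4 = 3.423e-4 mol.
Product: Φ × n_abs = 0.0080 × 3.423e-4 = 2.738e-6 mol.
As a count: 2.738e-6 × 6.022e23 = 1.6e18.

1.6e18 bleached molecules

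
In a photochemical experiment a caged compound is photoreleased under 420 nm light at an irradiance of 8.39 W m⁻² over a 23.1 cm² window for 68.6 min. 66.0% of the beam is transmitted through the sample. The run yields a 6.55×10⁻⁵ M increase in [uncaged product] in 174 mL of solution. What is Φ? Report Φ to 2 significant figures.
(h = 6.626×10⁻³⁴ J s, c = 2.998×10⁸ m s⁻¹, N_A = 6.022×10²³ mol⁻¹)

Product: (6.55×10⁻⁵ M)(0.174 L) = 1.140×10⁻⁵ mol.
Photon energy at 420 nm: hc/λ = (6.626×10⁻³⁴)(2.998×10⁸)/(420×10⁻⁹) = 4.730×10⁻¹⁹ J.
Energy delivered: (8.39 W m⁻²)(23.1×10⁻⁴ m²)(4116 s) = 79.77 J.
Photons incident: 79.77 / 4.730×10⁻¹⁹ = 1.686×10²⁰, i.e. 1.686×10²⁰/6.022×10²³ = 2.800×10⁻⁴ mol.
Fraction absorbed: 1 − 66.0/100 = 0.3400.
Photons absorbed: 0.3400 × 2.800×10⁻⁴ = 9.520×10⁻⁵ mol.
Φ = 1.140×10⁻⁵ mol / 9.520×10⁻⁵ mol photons = 0.12.

Φ = 0.12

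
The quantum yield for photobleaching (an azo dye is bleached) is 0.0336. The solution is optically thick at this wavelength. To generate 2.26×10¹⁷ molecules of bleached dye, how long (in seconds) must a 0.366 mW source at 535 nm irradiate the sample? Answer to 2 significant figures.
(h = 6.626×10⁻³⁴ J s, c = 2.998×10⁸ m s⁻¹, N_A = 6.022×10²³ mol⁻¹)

Product: 2.26×10¹⁷ / 6.022×10²³ = 3.753×10⁻⁷ mol.
Photons that must be absorbed: 3.753×10⁻⁷ / 0.0336 = 1.117×10⁻⁵ mol.
Photon energy: hc/λ = 3.713×10⁻¹⁹ J; per mole, 2.236×10⁵ J mol⁻¹.
Energy required: 1.117×10⁻⁵ × 2.236×10⁵ = 2.498 J.
Time: 2.498 J / 0.000366 W = 6800 s.

t ≈ 6800 s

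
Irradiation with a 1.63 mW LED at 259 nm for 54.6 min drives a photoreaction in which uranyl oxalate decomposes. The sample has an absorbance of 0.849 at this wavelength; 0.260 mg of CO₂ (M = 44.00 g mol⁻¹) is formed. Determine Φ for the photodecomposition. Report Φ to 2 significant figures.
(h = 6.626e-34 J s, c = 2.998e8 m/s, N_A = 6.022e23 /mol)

Product: 0.260 mg / 44.00 g mol⁻¹ = 5.909e-6 mol.
Photon energy at 259 nm: hc/λ = (6.626e-34)(2.998e8)/(259e-9) = 7.670e-19 J.
Energy delivered: (1.63 mW)(3276 s) = 5.340 J.
Photons incident: 5.340 / 7.670e-19 = 6.962e18, i.e. 6.962e18/6.022e23 = 1.156e-5 mol.
Fraction absorbed: 1 − 10^(−0.849) = 0.8584.
Photons absorbed: 0.8584 × 1.156e-5 = 9.923e-6 mol.
Φ = 5.909e-6 mol / 9.923e-6 mol photons = 0.60.

Φ = 0.60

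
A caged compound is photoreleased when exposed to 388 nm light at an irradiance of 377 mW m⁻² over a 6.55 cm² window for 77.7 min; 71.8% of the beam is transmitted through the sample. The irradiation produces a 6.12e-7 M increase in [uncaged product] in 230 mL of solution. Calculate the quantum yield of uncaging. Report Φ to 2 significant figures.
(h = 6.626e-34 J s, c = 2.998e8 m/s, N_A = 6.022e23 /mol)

Φ = 0.13

Product: (6.12e-7 M)(0.23 L) = 1.408e-7 mol.
Photon energy at 388 nm: hc/λ = (6.626e-34)(2.998e8)/(388e-9) = 5.120e-19 J.
Energy delivered: (377 mW m⁻²)(6.55e-4 m²)(4662 s) = 1.151 J.
Photons incident: 1.151 / 5.120e-19 = 2.248e18, i.e. 2.248e18/6.022e23 = 3.733e-6 mol.
Fraction absorbed: 1 − 71.8/100 = 0.2820.
Photons absorbed: 0.2820 × 3.733e-6 = 1.053e-6 mol.
Φ = 1.408e-7 mol / 1.053e-6 mol photons = 0.13.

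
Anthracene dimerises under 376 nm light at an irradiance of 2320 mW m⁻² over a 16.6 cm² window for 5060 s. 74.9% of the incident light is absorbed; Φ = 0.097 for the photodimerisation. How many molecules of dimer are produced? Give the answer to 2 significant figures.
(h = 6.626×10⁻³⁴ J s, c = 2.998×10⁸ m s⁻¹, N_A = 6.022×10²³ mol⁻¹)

Photon energy at 376 nm: hc/λ = (6.626×10⁻³⁴)(2.998×10⁸)/(376×10⁻⁹) = 5.283×10⁻¹⁹ J.
Energy delivered: (2320 mW m⁻²)(16.6×10⁻⁴ m²)(5060 s) = 19.49 J.
Photons incident: 19.49 / 5.283×10⁻¹⁹ = 3.689×10¹⁹, i.e. 3.689×10¹⁹/6.022×10²³ = 6.126×10⁻⁵ mol.
Photons absorbed: 0.749 × 6.126×10⁻⁵ = 4.588×10⁻⁵ mol.
Product: Φ × n_abs = 0.097 × 4.588×10⁻⁵ = 4.450×10⁻⁶ mol.
As a count: 4.450×10⁻⁶ × 6.022×10²³ = 2.7×10¹⁸.

2.7×10¹⁸ molecules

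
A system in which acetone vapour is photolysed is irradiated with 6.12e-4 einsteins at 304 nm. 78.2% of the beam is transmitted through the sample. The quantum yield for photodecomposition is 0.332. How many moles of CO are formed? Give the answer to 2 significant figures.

4.4e-5 mol

Fraction absorbed: 1 − 78.2/100 = 0.2180.
Photons absorbed: 0.2180 × 6.12e-4 = 1.334e-4 mol.
Product: Φ × n_abs = 0.332 × 1.334e-4 = 4.429e-5 mol.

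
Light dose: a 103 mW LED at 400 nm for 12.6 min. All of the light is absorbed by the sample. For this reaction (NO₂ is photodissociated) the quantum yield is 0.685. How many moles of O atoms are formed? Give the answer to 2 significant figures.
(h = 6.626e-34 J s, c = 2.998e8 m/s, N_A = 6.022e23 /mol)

Photon energy at 400 nm: hc/λ = (6.626e-34)(2.998e8)/(400e-9) = 4.966e-19 J.
Energy delivered: (103 mW)(756 s) = 77.87 J.
Photons incident: 77.87 / 4.966e-19 = 1.568e20, i.e. 1.568e20/6.022e23 = 2.604e-4 mol.
Product: Φ × n_abs = 0.685 × 2.604e-4 = 1.784e-4 mol.

1.8e-4 mol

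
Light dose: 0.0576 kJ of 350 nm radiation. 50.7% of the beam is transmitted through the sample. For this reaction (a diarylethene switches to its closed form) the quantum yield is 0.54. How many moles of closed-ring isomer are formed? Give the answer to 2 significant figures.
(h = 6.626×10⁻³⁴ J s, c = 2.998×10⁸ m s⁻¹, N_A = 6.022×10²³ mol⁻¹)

Photon energy at 350 nm: hc/λ = (6.626×10⁻³⁴)(2.998×10⁸)/(350×10⁻⁹) = 5.676×10⁻¹⁹ J.
Incident energy: 0.0576 kJ = 57.6 J.
Photons incident: 57.6 / 5.676×10⁻¹⁹ = 1.015×10²⁰, i.e. 1.015×10²⁰/6.022×10²³ = 1.685×10⁻⁴ mol.
Fraction absorbed: 1 − 50.7/100 = 0.4930.
Photons absorbed: 0.4930 × 1.685×10⁻⁴ = 8.307×10⁻⁵ mol.
Product: Φ × n_abs = 0.54 × 8.307×10⁻⁵ = 4.486×10⁻⁵ mol.

4.5×10⁻⁵ mol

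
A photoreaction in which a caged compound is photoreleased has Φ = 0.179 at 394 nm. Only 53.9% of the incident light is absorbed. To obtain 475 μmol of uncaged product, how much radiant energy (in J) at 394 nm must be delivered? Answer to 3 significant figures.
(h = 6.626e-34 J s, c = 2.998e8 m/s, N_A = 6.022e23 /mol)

1490 J

Product: 475 μmol = 4.75e-4 mol.
Photons that must be absorbed: 4.75e-4 / 0.179 = 0.002654 mol.
Incident photons needed: 0.002654 / 0.539 = 0.004924 mol.
Photon energy: hc/λ = 5.042e-19 J; per mole, 3.036e5 J mol⁻¹.
Energy required: 0.004924 × 3.036e5 = 1490 J.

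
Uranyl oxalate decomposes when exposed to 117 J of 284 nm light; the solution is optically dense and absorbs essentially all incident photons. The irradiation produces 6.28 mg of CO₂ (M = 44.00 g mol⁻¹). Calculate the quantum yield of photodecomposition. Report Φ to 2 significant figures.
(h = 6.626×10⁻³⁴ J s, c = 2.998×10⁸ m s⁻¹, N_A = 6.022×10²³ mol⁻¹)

Product: 6.28 mg / 44.00 g mol⁻¹ = 1.427×10⁻⁴ mol.
Photon energy at 284 nm: hc/λ = (6.626×10⁻³⁴)(2.998×10⁸)/(284×10⁻⁹) = 6.995×10⁻¹⁹ J.
Photons incident: 117 / 6.995×10⁻¹⁹ = 1.673×10²⁰, i.e. 1.673×10²⁰/6.022×10²³ = 2.778×10⁻⁴ mol.
Φ = 1.427×10⁻⁴ mol / 2.778×10⁻⁴ mol photons = 0.51.

Φ = 0.51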